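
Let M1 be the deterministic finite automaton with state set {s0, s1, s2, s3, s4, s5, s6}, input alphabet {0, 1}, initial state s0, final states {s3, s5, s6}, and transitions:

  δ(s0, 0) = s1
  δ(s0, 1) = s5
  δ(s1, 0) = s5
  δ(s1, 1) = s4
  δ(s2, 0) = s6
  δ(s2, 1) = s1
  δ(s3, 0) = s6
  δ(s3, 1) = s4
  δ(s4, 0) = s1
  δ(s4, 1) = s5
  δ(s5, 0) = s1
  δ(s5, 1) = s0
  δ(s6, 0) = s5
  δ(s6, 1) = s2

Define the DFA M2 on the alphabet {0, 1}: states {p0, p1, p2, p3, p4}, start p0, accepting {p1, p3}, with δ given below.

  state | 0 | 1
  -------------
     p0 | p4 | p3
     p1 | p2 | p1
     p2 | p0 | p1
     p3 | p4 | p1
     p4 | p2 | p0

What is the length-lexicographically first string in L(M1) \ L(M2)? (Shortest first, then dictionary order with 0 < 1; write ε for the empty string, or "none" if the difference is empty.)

The string 00 is accepted by M1 but not by M2.
No shorter string lies in the difference, and 00 is the lexicographically first length-2 string in L(M1) \ L(M2).

00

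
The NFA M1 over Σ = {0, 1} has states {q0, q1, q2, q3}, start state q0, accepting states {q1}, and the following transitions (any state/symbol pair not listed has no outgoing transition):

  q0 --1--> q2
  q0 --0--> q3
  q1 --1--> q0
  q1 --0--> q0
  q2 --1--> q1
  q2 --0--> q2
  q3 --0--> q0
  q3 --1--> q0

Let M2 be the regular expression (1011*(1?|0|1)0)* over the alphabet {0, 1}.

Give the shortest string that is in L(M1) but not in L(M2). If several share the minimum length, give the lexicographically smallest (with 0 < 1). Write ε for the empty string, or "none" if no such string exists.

The string 11 is accepted by M1 but not by M2.
No shorter string lies in the difference, and 11 is the lexicographically first length-2 string in L(M1) \ L(M2).

11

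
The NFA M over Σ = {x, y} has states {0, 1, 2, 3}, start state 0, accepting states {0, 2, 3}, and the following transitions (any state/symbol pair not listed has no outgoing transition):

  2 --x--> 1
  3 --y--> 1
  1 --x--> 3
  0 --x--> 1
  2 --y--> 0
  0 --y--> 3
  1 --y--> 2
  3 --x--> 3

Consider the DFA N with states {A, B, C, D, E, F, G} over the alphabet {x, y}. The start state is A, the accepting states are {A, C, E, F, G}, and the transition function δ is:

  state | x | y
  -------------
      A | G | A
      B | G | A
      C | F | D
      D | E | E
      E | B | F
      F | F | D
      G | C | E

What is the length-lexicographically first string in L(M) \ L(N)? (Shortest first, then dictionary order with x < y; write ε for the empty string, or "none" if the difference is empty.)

The string xyyy is accepted by M but not by N.
No shorter string lies in the difference, and xyyy is the lexicographically first length-4 string in L(M) \ L(N).

xyyy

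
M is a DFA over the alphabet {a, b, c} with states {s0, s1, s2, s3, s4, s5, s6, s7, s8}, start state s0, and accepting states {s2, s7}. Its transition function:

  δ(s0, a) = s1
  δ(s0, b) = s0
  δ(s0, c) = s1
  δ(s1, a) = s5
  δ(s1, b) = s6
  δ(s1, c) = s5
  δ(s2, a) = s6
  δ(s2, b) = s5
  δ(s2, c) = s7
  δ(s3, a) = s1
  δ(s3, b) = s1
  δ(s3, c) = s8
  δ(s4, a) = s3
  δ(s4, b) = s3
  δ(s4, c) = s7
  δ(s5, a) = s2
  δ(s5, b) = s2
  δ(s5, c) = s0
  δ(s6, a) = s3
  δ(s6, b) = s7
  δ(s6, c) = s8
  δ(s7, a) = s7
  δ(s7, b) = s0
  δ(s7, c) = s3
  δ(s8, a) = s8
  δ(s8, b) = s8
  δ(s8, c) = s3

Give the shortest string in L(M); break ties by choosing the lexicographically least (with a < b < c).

aaa

A breadth-first search from s0 reaches an accepting state first via the path s0 → s1 → s5 → s2 on input aaa.
No string of length < 3 is accepted (BFS exhausts all shorter strings without reaching an accepting state), and aaa is the lexicographically least accepting string of length 3.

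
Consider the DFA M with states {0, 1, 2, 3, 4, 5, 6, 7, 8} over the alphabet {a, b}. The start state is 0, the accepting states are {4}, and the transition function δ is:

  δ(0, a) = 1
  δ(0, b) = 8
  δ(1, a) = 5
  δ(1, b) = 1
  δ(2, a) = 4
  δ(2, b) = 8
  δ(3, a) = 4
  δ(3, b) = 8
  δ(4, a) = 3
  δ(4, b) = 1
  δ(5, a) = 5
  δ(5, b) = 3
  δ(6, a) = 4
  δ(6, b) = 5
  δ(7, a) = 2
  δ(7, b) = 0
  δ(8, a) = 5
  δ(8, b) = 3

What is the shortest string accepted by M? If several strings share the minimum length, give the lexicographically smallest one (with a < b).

A breadth-first search from 0 reaches an accepting state first via the path 0 → 8 → 3 → 4 on input bba.
No string of length < 3 is accepted (BFS exhausts all shorter strings without reaching an accepting state), and bba is the lexicographically least accepting string of length 3.

bba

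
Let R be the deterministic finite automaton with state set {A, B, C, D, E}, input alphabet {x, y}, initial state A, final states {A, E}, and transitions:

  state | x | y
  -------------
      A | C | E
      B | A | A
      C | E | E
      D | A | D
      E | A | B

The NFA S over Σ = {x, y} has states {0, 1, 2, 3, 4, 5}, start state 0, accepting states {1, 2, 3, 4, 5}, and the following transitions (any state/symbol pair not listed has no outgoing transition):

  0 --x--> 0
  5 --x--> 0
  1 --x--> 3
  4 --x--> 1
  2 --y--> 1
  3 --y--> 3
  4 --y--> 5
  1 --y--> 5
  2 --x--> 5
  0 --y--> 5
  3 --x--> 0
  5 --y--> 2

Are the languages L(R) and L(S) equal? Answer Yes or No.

No

The empty string ε is accepted by R but rejected by S.
So L(R) ≠ L(S).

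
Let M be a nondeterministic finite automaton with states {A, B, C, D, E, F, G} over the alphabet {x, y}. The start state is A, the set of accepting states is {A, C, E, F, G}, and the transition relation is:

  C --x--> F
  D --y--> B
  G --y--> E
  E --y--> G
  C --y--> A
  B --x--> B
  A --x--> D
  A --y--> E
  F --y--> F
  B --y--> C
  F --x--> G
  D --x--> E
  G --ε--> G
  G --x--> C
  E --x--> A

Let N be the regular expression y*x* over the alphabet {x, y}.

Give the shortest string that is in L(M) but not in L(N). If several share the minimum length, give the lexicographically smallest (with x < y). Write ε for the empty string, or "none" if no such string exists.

The string xxy is accepted by M but not by N.
No shorter string lies in the difference, and xxy is the lexicographically first length-3 string in L(M) \ L(N).

xxy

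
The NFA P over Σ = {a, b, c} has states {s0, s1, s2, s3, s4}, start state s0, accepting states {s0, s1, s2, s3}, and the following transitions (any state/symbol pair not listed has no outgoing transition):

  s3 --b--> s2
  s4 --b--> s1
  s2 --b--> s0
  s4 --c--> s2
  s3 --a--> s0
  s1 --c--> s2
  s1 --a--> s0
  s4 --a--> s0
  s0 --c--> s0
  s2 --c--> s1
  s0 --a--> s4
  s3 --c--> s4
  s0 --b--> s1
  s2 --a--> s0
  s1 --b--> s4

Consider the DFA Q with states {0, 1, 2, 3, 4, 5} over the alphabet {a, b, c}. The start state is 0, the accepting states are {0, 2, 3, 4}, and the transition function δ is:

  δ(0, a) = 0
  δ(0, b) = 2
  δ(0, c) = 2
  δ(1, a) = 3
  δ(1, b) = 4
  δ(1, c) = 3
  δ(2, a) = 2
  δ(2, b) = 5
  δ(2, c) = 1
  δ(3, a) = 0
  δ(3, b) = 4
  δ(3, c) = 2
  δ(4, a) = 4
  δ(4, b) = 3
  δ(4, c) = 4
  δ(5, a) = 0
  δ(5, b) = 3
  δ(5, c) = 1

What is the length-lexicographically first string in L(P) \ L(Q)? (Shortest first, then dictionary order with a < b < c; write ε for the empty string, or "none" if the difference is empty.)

The string bc is accepted by P but not by Q.
No shorter string lies in the difference, and bc is the lexicographically first length-2 string in L(P) \ L(Q).

bc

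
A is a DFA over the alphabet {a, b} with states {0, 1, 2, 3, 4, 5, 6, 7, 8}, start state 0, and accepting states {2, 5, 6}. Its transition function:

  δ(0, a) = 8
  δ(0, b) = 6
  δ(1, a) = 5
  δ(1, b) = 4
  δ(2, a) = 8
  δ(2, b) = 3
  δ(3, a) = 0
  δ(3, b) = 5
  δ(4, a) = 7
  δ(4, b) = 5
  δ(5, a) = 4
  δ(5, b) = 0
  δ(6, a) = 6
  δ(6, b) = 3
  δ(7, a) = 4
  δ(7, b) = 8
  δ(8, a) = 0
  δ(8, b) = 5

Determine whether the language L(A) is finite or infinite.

State 0 is reachable from the start and can reach an accepting state, and it lies on the cycle 0 → 8 → 0.
Traversing that cycle any number of times yields accepted strings of unbounded length, so the language is infinite.

infinite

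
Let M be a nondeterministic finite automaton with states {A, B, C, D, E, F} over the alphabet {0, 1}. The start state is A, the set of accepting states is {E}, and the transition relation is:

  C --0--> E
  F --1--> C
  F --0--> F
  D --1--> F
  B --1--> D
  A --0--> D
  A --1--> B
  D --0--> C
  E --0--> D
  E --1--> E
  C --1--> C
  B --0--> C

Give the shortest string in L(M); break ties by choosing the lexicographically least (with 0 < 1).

000

A breadth-first search from A reaches an accepting state first via the path A → D → C → E on input 000.
No string of length < 3 is accepted (BFS exhausts all shorter strings without reaching an accepting state), and 000 is the lexicographically least accepting string of length 3.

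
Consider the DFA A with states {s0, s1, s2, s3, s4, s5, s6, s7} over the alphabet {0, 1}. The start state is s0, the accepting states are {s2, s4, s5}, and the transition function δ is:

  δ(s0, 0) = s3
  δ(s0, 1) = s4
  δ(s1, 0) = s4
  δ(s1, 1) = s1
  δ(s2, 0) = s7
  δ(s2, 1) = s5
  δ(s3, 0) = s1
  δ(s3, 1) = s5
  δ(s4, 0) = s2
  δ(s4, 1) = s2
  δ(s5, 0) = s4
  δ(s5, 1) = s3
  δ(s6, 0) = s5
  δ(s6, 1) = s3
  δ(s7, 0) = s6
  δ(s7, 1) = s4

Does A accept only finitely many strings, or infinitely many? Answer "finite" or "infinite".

infinite

State s1 is reachable from the start and can reach an accepting state, and it lies on the cycle s1 → s1.
Traversing that cycle any number of times yields accepted strings of unbounded length, so the language is infinite.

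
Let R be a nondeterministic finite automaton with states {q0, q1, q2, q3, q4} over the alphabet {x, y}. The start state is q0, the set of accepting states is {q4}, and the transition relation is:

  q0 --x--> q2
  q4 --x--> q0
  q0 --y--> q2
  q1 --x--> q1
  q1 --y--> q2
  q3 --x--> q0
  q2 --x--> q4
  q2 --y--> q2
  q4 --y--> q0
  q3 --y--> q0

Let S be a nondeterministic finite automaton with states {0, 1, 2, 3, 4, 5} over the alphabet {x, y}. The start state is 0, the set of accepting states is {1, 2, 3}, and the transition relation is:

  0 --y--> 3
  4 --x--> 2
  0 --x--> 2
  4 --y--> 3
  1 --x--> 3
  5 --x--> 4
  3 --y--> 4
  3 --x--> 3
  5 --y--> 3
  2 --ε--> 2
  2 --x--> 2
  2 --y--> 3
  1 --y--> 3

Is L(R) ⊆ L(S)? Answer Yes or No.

Yes

Exploring the product automaton R × S from the start pair (q0, 0), following both machines on each input symbol, reaches 9 state pairs: (q0, 0), (q2, 2), (q2, 3), (q4, 2), (q4, 3), (q2, 4), (q0, 2), (q0, 3), (q0, 4).
R accepts in {q4} and S accepts in {1, 2, 3}. The reachable pairs whose R-component is accepting are (q4, 2), (q4, 3); in each of them the S-component is accepting too, so the product for L(R) \ L(S) (R-component accepting, S-component rejecting) has no reachable accepting pair and the difference is empty.
Hence every string in L(R) is also in L(S).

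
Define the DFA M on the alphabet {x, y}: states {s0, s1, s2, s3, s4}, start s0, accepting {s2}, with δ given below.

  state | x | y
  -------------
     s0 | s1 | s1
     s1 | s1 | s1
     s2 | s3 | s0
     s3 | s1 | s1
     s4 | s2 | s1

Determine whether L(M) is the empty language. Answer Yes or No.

Yes

The states reachable from the start state are {s0, s1}.
None of the accepting states {s2} is reachable, so no string is accepted and L(M) = ∅.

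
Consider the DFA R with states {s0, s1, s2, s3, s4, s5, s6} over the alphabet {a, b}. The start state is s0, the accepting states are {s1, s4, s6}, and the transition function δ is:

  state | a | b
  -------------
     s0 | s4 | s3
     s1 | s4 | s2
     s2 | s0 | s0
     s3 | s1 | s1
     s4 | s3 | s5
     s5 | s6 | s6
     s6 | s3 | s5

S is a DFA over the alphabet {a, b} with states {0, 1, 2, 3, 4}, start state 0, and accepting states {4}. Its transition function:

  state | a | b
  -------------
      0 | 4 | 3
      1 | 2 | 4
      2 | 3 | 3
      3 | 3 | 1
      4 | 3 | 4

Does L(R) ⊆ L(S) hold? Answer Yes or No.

The string ba is in L(R) but not in L(S).
So L(R) ⊄ L(S).

No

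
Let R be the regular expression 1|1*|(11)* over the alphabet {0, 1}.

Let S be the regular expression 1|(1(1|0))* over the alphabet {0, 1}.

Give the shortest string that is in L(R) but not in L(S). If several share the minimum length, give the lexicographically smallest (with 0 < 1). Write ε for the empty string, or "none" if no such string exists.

111

The string 111 is accepted by R but not by S.
No shorter string lies in the difference, and 111 is the lexicographically first length-3 string in L(R) \ L(S).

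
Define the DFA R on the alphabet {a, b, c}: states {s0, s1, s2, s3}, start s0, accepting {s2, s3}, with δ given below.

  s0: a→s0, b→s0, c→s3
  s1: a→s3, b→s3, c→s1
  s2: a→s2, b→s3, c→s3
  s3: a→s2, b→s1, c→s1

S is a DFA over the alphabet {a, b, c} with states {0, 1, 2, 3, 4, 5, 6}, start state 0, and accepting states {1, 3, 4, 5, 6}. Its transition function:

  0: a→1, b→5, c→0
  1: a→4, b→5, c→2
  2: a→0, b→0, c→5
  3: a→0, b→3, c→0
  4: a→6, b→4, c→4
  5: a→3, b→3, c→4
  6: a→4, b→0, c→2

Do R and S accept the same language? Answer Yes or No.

No

The string c is accepted by R but rejected by S.
So L(R) ≠ L(S).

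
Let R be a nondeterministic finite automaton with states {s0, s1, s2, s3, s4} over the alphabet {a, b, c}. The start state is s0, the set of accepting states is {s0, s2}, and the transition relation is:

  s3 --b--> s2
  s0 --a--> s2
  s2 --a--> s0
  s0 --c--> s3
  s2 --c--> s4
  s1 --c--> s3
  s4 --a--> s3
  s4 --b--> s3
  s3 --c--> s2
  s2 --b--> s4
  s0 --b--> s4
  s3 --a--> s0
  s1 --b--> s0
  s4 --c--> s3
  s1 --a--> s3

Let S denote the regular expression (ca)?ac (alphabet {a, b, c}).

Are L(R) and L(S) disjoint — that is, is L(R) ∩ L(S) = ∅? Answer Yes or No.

Converting the expression S to a DFA (subset construction, then merging equivalent states) gives the minimal DFA with states {r0, r1, r2, r3, r4, r5}, start state r0, accepting states {r4} and transitions r0: a→r1, b→r2, c→r3; r1: a→r2, b→r2, c→r4; r2: a→r2, b→r2, c→r2; r3: a→r5, b→r2, c→r2; r4: a→r2, b→r2, c→r2; r5: a→r1, b→r2, c→r2.
Exploring the product automaton R × S from the start pair (s0, r0), following both machines on each input symbol, reaches 9 state pairs: (s0, r0), (s2, r1), (s4, r2), (s3, r3), (s0, r2), (s4, r4), (s3, r2), (s0, r5), (s2, r2).
R accepts in {s0, s2} and S accepts in {r4}; no reachable pair has both components accepting, so no string drives both machines to acceptance simultaneously and L(R) ∩ L(S) = ∅.
So no string is accepted by both, and the intersection is empty.

Yes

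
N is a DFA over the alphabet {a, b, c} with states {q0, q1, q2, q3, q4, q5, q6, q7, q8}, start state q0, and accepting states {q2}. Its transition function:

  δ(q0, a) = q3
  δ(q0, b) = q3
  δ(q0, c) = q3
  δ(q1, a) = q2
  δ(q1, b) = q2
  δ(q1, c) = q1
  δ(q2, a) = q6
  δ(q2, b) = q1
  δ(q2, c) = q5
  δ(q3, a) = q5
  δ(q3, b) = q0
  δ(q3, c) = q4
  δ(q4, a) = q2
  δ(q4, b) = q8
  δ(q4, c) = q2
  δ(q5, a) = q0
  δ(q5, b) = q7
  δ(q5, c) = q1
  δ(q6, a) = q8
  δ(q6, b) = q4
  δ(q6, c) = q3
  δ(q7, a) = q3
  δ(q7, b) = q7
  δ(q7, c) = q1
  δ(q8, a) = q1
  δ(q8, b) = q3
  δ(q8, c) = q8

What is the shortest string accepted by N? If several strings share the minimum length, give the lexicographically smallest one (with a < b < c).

aca

A breadth-first search from q0 reaches an accepting state first via the path q0 → q3 → q4 → q2 on input aca.
No string of length < 3 is accepted (BFS exhausts all shorter strings without reaching an accepting state), and aca is the lexicographically least accepting string of length 3.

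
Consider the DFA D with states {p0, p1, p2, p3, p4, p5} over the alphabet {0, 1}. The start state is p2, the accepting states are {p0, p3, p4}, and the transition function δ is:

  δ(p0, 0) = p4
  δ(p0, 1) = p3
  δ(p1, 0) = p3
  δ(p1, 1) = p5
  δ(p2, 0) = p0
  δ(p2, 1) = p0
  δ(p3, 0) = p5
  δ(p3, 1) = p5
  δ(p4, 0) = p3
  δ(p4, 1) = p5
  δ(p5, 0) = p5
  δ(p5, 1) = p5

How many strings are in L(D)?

The useful subgraph on states {p0, p2, p3, p4} is acyclic, so L(D) is finite; the longest accepting path visits 4 useful states, giving maximum string length 3.
Counting accepting paths from p2 by length: 2 of length 1, 4 of length 2, 2 of length 3. Total 8.

8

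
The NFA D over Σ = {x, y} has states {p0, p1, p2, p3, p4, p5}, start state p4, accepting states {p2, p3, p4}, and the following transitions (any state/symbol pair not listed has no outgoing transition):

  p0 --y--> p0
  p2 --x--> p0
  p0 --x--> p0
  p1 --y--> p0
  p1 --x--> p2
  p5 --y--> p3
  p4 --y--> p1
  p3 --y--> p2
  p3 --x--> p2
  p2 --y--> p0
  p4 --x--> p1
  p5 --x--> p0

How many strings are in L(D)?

The useful subgraph on states {p1, p2, p4} is acyclic, so L(D) is finite; the longest accepting path visits 3 useful states, giving maximum string length 2.
Counting accepting paths from p4 by length: 1 of length 0, 2 of length 2. Total 3.

3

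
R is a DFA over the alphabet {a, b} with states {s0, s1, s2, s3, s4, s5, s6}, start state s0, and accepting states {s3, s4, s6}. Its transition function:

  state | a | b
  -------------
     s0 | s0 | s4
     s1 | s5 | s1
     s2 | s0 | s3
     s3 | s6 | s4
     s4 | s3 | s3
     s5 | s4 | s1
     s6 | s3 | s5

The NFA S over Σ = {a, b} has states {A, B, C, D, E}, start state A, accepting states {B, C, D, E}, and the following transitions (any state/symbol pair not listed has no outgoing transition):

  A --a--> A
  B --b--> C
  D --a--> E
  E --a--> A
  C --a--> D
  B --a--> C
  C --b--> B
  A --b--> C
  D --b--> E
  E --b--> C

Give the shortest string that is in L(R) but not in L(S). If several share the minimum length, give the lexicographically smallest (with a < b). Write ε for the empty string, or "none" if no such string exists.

The string baaa is accepted by R but not by S.
No shorter string lies in the difference, and baaa is the lexicographically first length-4 string in L(R) \ L(S).

baaa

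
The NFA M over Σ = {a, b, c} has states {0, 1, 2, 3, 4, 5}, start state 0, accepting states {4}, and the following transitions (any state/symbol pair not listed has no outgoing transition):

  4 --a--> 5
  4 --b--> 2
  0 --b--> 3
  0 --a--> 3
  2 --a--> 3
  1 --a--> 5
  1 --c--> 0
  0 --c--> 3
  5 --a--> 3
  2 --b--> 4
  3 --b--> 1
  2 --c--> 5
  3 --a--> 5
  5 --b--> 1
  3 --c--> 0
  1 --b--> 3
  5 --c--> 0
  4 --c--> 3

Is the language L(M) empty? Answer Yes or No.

The states reachable from the start state are {0, 1, 3, 5}.
None of the accepting states {4} is reachable, so no string is accepted and L(M) = ∅.

Yes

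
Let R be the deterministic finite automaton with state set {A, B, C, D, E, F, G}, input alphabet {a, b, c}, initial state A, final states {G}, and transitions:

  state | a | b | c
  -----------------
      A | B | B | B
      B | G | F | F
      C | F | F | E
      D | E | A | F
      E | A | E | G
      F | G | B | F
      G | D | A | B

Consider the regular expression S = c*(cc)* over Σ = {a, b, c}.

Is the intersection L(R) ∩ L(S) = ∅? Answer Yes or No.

Yes

Converting the expression S to a DFA (subset construction, then merging equivalent states) gives the minimal DFA with states {s0, s1}, start state s0, accepting states {s0} and transitions s0: a→s1, b→s1, c→s0; s1: a→s1, b→s1, c→s1.
Exploring the product automaton R × S from the start pair (A, s0), following both machines on each input symbol, reaches 9 state pairs: (A, s0), (B, s1), (B, s0), (G, s1), (F, s1), (F, s0), (D, s1), (A, s1), (E, s1).
R accepts in {G} and S accepts in {s0}; no reachable pair has both components accepting, so no string drives both machines to acceptance simultaneously and L(R) ∩ L(S) = ∅.
So no string is accepted by both, and the intersection is empty.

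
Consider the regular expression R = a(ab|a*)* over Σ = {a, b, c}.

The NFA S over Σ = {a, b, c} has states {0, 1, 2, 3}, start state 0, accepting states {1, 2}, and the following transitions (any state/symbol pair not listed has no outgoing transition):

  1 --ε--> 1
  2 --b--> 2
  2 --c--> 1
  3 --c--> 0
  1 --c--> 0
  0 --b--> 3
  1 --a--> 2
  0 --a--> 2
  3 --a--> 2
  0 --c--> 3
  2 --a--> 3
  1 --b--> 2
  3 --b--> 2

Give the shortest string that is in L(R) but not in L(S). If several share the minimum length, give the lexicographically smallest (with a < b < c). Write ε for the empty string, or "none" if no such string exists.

aa

The string aa is accepted by R but not by S.
No shorter string lies in the difference, and aa is the lexicographically first length-2 string in L(R) \ L(S).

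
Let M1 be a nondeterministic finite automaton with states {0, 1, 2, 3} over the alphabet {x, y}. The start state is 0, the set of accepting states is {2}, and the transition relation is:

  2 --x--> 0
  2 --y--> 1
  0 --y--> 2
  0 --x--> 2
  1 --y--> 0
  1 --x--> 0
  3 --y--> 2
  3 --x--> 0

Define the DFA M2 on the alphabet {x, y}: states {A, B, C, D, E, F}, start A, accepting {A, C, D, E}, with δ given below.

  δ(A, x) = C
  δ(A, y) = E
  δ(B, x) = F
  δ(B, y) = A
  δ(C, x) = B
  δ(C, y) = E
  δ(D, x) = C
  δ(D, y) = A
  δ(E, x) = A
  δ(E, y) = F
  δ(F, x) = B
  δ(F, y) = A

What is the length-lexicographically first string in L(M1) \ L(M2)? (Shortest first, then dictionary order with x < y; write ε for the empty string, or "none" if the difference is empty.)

The string xxx is accepted by M1 but not by M2.
No shorter string lies in the difference, and xxx is the lexicographically first length-3 string in L(M1) \ L(M2).

xxx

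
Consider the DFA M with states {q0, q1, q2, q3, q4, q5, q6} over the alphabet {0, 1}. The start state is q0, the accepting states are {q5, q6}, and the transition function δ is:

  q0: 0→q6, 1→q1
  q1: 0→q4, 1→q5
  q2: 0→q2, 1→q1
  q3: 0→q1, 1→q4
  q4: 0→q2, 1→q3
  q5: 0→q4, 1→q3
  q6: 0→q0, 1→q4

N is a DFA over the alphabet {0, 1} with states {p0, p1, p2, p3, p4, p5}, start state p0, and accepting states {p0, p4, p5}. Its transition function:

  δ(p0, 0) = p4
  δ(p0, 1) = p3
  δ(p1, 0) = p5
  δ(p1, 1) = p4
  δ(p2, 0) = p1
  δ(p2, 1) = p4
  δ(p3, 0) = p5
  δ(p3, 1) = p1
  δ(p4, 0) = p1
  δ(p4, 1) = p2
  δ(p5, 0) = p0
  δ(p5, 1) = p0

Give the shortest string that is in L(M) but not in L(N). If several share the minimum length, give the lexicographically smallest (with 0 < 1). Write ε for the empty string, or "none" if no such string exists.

The string 11 is accepted by M but not by N.
No shorter string lies in the difference, and 11 is the lexicographically first length-2 string in L(M) \ L(N).

11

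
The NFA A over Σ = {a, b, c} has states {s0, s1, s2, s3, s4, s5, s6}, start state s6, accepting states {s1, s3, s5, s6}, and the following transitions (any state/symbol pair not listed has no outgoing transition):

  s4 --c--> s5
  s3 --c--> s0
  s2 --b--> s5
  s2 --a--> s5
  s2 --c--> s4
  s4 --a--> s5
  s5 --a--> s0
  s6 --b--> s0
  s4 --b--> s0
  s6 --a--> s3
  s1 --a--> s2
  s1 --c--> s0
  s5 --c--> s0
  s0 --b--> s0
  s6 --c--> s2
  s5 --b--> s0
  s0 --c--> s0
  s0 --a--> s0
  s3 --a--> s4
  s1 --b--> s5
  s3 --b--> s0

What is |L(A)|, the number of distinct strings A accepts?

The useful subgraph on states {s2, s3, s4, s5, s6} is acyclic, so L(A) is finite; the longest accepting path visits 4 useful states, giving maximum string length 3.
Counting accepting paths from s6 by length: 1 of length 0, 1 of length 1, 2 of length 2, 4 of length 3. Total 8.

8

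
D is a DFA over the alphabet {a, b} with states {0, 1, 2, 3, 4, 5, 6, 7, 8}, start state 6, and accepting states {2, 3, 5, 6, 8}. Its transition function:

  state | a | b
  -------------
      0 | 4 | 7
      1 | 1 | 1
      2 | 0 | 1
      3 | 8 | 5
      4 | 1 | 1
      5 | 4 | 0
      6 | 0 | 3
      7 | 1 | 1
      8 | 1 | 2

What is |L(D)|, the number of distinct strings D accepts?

5

The useful subgraph on states {2, 3, 5, 6, 8} is acyclic, so L(D) is finite; the longest accepting path visits 4 useful states, giving maximum string length 3.
Counting accepting paths from 6 by length: 1 of length 0, 1 of length 1, 2 of length 2, 1 of length 3. Total 5.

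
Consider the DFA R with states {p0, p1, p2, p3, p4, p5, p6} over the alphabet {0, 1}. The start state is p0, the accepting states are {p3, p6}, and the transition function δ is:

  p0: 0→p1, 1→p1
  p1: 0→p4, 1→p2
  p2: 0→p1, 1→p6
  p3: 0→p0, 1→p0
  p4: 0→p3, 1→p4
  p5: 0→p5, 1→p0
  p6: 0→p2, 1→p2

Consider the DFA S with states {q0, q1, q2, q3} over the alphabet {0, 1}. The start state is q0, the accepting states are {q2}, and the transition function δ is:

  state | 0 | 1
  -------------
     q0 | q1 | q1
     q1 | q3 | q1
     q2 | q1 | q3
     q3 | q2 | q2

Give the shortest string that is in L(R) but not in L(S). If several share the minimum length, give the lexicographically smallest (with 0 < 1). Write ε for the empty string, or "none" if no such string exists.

011

The string 011 is accepted by R but not by S.
No shorter string lies in the difference, and 011 is the lexicographically first length-3 string in L(R) \ L(S).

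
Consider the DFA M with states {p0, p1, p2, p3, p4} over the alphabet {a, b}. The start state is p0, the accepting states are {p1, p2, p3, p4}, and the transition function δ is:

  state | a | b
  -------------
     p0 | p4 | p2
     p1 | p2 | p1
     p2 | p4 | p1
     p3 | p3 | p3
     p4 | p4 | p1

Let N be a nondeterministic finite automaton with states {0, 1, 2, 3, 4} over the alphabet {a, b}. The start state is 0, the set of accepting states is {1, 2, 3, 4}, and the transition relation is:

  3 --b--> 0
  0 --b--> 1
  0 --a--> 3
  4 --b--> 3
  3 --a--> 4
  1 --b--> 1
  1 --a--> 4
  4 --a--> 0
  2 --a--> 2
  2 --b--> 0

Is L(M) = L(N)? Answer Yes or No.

The string ab is accepted by M but rejected by N.
So L(M) ≠ L(N).

No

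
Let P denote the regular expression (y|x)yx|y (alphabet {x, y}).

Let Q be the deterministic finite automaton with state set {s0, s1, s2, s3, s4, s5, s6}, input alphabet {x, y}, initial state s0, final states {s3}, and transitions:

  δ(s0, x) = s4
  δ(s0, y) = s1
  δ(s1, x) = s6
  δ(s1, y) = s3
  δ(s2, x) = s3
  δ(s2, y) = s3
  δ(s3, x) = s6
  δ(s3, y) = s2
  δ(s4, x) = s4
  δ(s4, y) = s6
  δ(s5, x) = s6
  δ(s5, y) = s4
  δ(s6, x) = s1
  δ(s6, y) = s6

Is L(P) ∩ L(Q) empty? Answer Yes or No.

Converting the expression P to a DFA (subset construction, then merging equivalent states) gives the minimal DFA with states {p0, p1, p2, p3, p4, p5}, start state p0, accepting states {p2, p5} and transitions p0: x→p1, y→p2; p1: x→p3, y→p4; p2: x→p3, y→p4; p3: x→p3, y→p3; p4: x→p5, y→p3; p5: x→p3, y→p3.
Exploring the product automaton P × Q from the start pair (p0, s0), following both machines on each input symbol, reaches 12 state pairs: (p0, s0), (p1, s4), (p2, s1), (p3, s4), (p4, s6), (p3, s6), (p4, s3), (p5, s1), (p3, s1), (p5, s6), (p3, s2), (p3, s3).
P accepts in {p2, p5} and Q accepts in {s3}; no reachable pair has both components accepting, so no string drives both machines to acceptance simultaneously and L(P) ∩ L(Q) = ∅.
So no string is accepted by both, and the intersection is empty.

Yes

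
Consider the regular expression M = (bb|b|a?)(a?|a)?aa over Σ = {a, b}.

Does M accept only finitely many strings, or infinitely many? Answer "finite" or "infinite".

The expression contains no Kleene star (every subexpression denotes a finite set), so L(M) is finite.

finite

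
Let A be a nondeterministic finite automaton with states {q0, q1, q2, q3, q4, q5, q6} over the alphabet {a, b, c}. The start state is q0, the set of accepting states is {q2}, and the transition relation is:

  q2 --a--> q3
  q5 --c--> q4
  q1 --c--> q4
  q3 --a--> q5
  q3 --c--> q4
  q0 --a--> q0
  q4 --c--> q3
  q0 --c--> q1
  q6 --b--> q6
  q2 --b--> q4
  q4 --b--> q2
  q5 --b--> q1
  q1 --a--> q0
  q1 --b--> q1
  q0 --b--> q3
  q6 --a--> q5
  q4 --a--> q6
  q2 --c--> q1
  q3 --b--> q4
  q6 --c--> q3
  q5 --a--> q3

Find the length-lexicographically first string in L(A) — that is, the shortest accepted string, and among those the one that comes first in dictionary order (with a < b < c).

bbb

A breadth-first search from q0 reaches an accepting state first via the path q0 → q3 → q4 → q2 on input bbb.
No string of length < 3 is accepted (BFS exhausts all shorter strings without reaching an accepting state), and bbb is the lexicographically least accepting string of length 3.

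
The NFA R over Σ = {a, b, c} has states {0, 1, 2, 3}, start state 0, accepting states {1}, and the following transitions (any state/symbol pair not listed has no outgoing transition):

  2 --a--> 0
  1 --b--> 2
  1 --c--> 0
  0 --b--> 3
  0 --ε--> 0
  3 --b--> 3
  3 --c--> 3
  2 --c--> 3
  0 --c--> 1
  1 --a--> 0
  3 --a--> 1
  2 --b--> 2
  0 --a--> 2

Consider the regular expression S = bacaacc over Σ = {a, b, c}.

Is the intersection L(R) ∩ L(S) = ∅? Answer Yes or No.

Converting the expression S to a DFA (subset construction, then merging equivalent states) gives the minimal DFA with states {s0, s1, s2, s3, s4, s5, s6, s7, s8}, start state s0, accepting states {s8} and transitions s0: a→s1, b→s2, c→s1; s1: a→s1, b→s1, c→s1; s2: a→s3, b→s1, c→s1; s3: a→s1, b→s1, c→s4; s4: a→s5, b→s1, c→s1; s5: a→s6, b→s1, c→s1; s6: a→s1, b→s1, c→s7; s7: a→s1, b→s1, c→s8; s8: a→s1, b→s1, c→s1.
Exploring the product automaton R × S from the start pair (0, s0), following both machines on each input symbol, reaches 12 state pairs: (0, s0), (2, s1), (3, s2), (1, s1), (0, s1), (3, s1), (1, s3), (0, s4), (2, s5), (0, s6), (1, s7), (0, s8).
R accepts in {1} and S accepts in {s8}; no reachable pair has both components accepting, so no string drives both machines to acceptance simultaneously and L(R) ∩ L(S) = ∅.
So no string is accepted by both, and the intersection is empty.

Yes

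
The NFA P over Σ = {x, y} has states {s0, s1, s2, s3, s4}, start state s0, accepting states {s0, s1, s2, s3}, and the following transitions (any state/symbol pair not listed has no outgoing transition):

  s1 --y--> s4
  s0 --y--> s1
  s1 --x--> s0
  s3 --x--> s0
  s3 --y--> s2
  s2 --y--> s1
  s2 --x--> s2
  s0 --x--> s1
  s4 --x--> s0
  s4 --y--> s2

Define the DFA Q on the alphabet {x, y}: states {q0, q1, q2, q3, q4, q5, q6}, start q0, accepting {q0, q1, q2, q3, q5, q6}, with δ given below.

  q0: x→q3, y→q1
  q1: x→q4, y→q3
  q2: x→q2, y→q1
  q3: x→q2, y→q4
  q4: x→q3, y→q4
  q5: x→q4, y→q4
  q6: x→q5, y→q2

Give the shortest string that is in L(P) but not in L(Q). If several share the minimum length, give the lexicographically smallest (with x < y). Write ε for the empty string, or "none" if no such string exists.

yx

The string yx is accepted by P but not by Q.
No shorter string lies in the difference, and yx is the lexicographically first length-2 string in L(P) \ L(Q).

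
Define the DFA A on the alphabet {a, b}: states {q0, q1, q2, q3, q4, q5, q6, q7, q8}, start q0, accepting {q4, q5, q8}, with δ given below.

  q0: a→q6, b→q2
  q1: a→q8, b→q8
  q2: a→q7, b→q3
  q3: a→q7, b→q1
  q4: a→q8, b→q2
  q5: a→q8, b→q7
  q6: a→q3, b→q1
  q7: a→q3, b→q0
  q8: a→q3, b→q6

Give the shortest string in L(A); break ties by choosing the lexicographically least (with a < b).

A breadth-first search from q0 reaches an accepting state first via the path q0 → q6 → q1 → q8 on input aba.
No string of length < 3 is accepted (BFS exhausts all shorter strings without reaching an accepting state), and aba is the lexicographically least accepting string of length 3.

aba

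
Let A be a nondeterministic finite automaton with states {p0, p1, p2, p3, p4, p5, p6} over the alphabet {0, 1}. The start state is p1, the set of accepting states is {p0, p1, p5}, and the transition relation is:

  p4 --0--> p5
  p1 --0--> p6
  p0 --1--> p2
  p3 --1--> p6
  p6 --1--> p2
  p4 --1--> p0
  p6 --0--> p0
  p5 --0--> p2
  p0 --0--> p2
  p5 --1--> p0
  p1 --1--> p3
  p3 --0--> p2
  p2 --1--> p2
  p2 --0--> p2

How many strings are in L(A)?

The useful subgraph on states {p0, p1, p3, p6} is acyclic, so L(A) is finite; the longest accepting path visits 4 useful states, giving maximum string length 3.
Counting accepting paths from p1 by length: 1 of length 0, 1 of length 2, 1 of length 3. Total 3.

3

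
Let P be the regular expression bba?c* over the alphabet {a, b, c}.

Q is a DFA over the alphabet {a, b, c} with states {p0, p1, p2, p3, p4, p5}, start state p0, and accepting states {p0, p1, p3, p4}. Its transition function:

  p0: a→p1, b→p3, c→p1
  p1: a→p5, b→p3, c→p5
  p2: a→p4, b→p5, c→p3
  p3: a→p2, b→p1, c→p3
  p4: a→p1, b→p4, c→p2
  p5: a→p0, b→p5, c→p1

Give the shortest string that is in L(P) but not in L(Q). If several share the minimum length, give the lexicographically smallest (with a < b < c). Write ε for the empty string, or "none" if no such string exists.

The string bba is accepted by P but not by Q.
No shorter string lies in the difference, and bba is the lexicographically first length-3 string in L(P) \ L(Q).

bba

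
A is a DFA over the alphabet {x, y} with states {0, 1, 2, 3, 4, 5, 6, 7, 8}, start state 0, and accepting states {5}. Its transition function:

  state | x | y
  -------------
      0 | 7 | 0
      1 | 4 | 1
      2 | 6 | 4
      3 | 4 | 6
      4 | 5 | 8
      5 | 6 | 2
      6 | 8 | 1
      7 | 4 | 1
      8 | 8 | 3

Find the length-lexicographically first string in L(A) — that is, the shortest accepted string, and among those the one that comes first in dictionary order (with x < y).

xxx

A breadth-first search from 0 reaches an accepting state first via the path 0 → 7 → 4 → 5 on input xxx.
No string of length < 3 is accepted (BFS exhausts all shorter strings without reaching an accepting state), and xxx is the lexicographically least accepting string of length 3.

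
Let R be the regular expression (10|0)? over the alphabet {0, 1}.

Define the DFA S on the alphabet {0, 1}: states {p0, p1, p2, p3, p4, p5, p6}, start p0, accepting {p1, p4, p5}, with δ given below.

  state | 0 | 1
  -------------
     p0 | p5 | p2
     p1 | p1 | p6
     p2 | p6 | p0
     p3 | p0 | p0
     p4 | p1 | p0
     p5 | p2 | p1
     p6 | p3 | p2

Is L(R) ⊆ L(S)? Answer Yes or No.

The empty string ε is in L(R) but not in L(S).
So L(R) ⊄ L(S).

No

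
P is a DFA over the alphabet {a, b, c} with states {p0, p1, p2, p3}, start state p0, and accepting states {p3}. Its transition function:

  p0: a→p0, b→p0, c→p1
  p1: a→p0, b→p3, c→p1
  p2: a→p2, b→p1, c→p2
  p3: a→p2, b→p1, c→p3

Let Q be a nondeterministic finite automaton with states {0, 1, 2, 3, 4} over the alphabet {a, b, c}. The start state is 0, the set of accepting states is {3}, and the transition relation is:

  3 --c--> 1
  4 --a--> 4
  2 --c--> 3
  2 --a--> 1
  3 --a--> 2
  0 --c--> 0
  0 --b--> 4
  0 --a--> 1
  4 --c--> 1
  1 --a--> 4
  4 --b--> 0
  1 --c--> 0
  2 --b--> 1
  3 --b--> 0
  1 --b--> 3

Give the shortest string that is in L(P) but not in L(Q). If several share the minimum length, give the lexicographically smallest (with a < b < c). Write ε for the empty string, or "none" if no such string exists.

The string cb is accepted by P but not by Q.
No shorter string lies in the difference, and cb is the lexicographically first length-2 string in L(P) \ L(Q).

cb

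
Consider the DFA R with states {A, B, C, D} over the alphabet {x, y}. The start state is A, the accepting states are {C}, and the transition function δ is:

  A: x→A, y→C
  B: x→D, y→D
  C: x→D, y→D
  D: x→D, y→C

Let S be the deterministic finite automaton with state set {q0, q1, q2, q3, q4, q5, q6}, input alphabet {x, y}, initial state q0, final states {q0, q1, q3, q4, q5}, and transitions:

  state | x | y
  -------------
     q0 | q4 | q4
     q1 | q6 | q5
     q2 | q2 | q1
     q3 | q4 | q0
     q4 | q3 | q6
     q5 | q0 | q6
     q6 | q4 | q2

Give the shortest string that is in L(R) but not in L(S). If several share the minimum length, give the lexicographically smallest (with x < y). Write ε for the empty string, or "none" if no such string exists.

The string xy is accepted by R but not by S.
No shorter string lies in the difference, and xy is the lexicographically first length-2 string in L(R) \ L(S).

xy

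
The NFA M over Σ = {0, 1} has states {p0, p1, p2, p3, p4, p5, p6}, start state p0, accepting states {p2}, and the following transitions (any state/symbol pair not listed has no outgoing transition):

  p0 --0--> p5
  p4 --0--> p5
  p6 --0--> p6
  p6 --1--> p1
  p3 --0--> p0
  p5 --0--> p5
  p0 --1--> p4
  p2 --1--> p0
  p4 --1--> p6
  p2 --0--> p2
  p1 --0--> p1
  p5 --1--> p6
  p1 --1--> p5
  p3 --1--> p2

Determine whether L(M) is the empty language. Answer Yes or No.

The states reachable from the start state are {p0, p1, p4, p5, p6}.
None of the accepting states {p2} is reachable, so no string is accepted and L(M) = ∅.

Yes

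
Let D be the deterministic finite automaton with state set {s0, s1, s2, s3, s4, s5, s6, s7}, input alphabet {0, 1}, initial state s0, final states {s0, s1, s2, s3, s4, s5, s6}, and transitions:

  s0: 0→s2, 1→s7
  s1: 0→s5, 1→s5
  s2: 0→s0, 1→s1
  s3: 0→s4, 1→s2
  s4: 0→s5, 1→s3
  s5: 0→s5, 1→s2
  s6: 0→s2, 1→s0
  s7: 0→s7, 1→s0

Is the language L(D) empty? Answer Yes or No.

The empty string ε is accepted: the run s0 ends in the accepting state s0.
Since at least one string is accepted, L(D) is not empty.

No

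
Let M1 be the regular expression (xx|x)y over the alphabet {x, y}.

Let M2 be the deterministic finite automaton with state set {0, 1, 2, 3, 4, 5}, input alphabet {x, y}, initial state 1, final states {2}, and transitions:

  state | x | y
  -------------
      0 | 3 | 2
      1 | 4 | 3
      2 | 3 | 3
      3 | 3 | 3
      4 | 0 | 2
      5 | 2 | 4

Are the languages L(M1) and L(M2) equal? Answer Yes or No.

Yes

Converting the expression M1 to a DFA (subset construction, then merging equivalent states) gives the minimal DFA with states {r0, r1, r2, r3, r4}, start state r0, accepting states {r4} and transitions r0: x→r1, y→r2; r1: x→r3, y→r4; r2: x→r2, y→r2; r3: x→r2, y→r4; r4: x→r2, y→r2.
Exploring the product automaton M1 × M2 from the start pair (r0, 1), following both machines on each input symbol, reaches 5 state pairs: (r0, 1), (r1, 4), (r2, 3), (r3, 0), (r4, 2).
M1 accepts in {r4} and M2 accepts in {2}. In every reachable pair the two components are either both accepting — (r4, 2) — or both non-accepting, so no string is accepted by exactly one of the machines: L(M1) \ L(M2) and L(M2) \ L(M1) are both empty.
Hence every string is accepted by M1 iff it is accepted by M2, and the two languages coincide.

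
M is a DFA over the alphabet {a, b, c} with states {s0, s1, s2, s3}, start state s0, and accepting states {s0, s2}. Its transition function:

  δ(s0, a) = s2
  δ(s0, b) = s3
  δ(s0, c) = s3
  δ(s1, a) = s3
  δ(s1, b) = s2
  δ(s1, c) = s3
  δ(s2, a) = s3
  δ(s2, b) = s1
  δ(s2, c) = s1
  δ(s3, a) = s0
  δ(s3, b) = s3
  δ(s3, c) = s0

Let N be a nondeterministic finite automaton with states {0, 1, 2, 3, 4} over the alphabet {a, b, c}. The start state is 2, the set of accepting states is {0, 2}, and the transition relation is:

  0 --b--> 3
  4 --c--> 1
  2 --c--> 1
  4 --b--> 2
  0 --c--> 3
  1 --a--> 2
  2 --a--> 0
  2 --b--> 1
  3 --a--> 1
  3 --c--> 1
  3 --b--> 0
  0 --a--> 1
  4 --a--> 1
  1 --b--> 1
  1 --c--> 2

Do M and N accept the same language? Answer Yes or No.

Yes

Exploring the product automaton M × N from the start pair (s0, 2), following both machines on each input symbol, reaches 4 state pairs: (s0, 2), (s2, 0), (s3, 1), (s1, 3).
M accepts in {s0, s2} and N accepts in {0, 2}. In every reachable pair the two components are either both accepting — (s0, 2), (s2, 0) — or both non-accepting, so no string is accepted by exactly one of the machines: L(M) \ L(N) and L(N) \ L(M) are both empty.
Hence every string is accepted by M iff it is accepted by N, and the two languages coincide.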